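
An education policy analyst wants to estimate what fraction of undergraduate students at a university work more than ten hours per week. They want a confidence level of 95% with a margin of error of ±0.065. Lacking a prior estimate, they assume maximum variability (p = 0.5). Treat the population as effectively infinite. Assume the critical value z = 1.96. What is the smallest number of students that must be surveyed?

With p = 0.5, p(1−p) = 0.25.
n = z²·p(1−p)/E² = 1.96² × 0.2500 / 0.065² = 3.8416 × 0.2500 / 0.004225 ≈ 227.31.
Rounding up gives n = 228.

228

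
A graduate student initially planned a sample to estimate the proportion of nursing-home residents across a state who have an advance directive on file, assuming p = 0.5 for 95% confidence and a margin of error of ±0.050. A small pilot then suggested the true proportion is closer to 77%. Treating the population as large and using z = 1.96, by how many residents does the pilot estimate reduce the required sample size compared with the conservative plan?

Conservative (p = 0.5): n = 1.96² × 0.25 / 0.050² ≈ 384.16 → 385.
Using p = 0.77: p(1−p) = 0.1771, so n = 1.96² × 0.1771 / 0.050² ≈ 272.14 → 273.
Reduction: 385 − 273 = 112.

112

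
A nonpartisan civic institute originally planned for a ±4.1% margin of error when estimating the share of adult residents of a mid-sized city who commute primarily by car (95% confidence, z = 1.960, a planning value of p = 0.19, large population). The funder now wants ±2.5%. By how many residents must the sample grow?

594

At ±4.1%: n = 1.960² × 0.1539 / 0.041² ≈ 351.71 → 352.
At ±2.5%: n = 1.960² × 0.1539 / 0.025² ≈ 945.96 → 946.
Additional respondents: 946 − 352 = 594.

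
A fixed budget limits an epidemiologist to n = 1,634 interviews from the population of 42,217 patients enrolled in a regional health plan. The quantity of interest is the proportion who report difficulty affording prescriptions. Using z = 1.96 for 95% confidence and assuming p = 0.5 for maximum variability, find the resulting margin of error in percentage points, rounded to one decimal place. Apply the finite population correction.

Finite-population factor: (N−n)/(N−1) = (42217−1634)/(42217−1) = 0.9613.
SE(p̂) = √[p(1−p)/n · (N−n)/(N−1)] = √[0.2500/1634 × 0.9613] = 0.01213.
E = z × SE = 1.96 × 0.01213 = 0.02377 ≈ 2.4 percentage points.

2.4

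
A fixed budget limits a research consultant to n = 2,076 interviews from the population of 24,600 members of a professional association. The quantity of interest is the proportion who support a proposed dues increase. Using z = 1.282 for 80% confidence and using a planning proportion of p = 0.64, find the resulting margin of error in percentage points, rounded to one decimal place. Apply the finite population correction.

1.3

Finite-population factor: (N−n)/(N−1) = (24600−2076)/(24600−1) = 0.9156.
SE(p̂) = √[p(1−p)/n · (N−n)/(N−1)] = √[0.2304/2076 × 0.9156] = 0.01008.
E = z × SE = 1.282 × 0.01008 = 0.01292 ≈ 1.3 percentage points.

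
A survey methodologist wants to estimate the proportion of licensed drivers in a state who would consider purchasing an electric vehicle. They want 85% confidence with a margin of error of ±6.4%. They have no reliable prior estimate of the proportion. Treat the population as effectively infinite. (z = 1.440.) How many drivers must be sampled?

127

With no prior estimate, use p = 0.5, giving p(1−p) = 0.25.
n = z²·p(1−p)/E² = 1.440² × 0.2500 / 0.064² = 2.0736 × 0.2500 / 0.004096 ≈ 126.56.
Rounding up gives n = 127.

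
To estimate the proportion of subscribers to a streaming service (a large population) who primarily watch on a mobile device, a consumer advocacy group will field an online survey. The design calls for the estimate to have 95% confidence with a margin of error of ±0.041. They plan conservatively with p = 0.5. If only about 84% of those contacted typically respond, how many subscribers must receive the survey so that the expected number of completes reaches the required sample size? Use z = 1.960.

681

Completed interviews needed: n₀ = 1.960² × 0.2500 / 0.041² ≈ 571.33 → 572.
At an 84% response rate, contacts needed = 572 / 0.84 ≈ 680.95 → 681.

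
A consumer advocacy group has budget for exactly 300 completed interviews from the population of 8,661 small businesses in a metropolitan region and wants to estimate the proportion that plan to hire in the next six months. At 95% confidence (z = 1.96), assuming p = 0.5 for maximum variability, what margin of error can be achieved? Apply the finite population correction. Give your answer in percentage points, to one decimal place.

Finite-population factor: (N−n)/(N−1) = (8661−300)/(8661−1) = 0.9655.
SE(p̂) = √[p(1−p)/n · (N−n)/(N−1)] = √[0.2500/300 × 0.9655] = 0.02836.
E = z × SE = 1.96 × 0.02836 = 0.05559 ≈ 5.6 percentage points.

5.6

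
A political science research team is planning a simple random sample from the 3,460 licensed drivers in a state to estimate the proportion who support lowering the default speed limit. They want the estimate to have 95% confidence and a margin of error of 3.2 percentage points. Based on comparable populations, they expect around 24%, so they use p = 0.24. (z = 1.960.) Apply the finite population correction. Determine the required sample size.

Unadjusted: n₀ = 1.960² × 0.24 × 0.76 / 0.032² ≈ 684.28, so n₀ = 685.
Finite population correction with N = 3,460: n = n₀ / (1 + (n₀−1)/N) = 685 / (1 + 684/3460) = 685 / 1.1977 ≈ 571.94.
Rounding up, n = 572.

572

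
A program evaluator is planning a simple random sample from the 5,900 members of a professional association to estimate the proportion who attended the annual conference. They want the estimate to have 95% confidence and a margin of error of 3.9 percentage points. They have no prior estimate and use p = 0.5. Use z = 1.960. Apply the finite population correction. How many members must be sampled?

571

Unadjusted: n₀ = 1.960² × 0.50 × 0.50 / 0.039² ≈ 631.43, so n₀ = 632.
Finite population correction with N = 5,900: n = n₀ / (1 + (n₀−1)/N) = 632 / (1 + 631/5900) = 632 / 1.1069 ≈ 570.94.
Rounding up, n = 571.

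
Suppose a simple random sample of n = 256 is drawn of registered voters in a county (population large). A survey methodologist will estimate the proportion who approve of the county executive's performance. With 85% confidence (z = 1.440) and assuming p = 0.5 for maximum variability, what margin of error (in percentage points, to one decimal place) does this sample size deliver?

4.5

SE(p̂) = √[p(1−p)/n] = √[0.2500/256] = 0.03125.
E = z × SE = 1.440 × 0.03125 = 0.04500, or 4.5 percentage points.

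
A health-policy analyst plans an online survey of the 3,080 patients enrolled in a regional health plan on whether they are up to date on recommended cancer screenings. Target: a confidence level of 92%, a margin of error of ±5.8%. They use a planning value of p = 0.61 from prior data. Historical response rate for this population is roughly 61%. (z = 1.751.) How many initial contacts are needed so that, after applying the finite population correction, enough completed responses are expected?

Completed interviews needed (unadjusted): n₀ = 1.751² × 0.2379 / 0.058² ≈ 216.83 → 217.
FPC for N = 3,080: n = 217 / (1 + 216/3080) = 217 / 1.0701 ≈ 202.78 → 203.
At a 61% response rate, contacts needed = 203 / 0.61 ≈ 332.79 → 333.

333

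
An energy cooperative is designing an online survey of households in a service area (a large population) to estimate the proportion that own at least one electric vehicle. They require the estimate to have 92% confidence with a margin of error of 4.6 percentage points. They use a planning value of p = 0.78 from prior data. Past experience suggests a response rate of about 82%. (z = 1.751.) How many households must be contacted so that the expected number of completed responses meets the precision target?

304

Completed interviews needed: n₀ = 1.751² × 0.1716 / 0.046² ≈ 248.64 → 249.
At an 82% response rate, contacts needed = 249 / 0.82 ≈ 303.66 → 304.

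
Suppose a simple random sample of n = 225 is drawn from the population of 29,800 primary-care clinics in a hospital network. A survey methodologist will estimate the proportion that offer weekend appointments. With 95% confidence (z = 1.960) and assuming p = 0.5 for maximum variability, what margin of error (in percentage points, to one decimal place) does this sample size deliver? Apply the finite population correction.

6.5

Finite-population factor: (N−n)/(N−1) = (29800−225)/(29800−1) = 0.9925.
SE(p̂) = √[p(1−p)/n · (N−n)/(N−1)] = √[0.2500/225 × 0.9925] = 0.03321.
E = z × SE = 1.960 × 0.03321 = 0.06509 ≈ 6.5 percentage points.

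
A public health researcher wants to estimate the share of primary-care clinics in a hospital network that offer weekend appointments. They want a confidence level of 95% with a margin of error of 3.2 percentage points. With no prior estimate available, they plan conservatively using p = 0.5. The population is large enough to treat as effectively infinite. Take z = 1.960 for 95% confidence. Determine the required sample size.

With p = 0.5, p(1−p) = 0.25.
n = z²·p(1−p)/E² = 1.960² × 0.2500 / 0.032² = 3.8416 × 0.2500 / 0.001024 ≈ 937.89.
Rounding up gives n = 938.

938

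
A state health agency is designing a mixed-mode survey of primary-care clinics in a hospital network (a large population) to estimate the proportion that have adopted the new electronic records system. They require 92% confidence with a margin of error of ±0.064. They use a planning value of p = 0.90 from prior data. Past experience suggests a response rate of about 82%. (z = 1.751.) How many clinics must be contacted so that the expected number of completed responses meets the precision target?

83

Completed interviews needed: n₀ = 1.751² × 0.0900 / 0.064² ≈ 67.37 → 68.
At an 82% response rate, contacts needed = 68 / 0.82 ≈ 82.93 → 83.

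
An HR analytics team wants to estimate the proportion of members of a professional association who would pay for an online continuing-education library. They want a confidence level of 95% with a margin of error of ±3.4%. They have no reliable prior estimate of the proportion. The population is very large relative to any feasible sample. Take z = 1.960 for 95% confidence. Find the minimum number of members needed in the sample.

831

With no prior estimate, use p = 0.5, giving p(1−p) = 0.25.
n = z²·p(1−p)/E² = 1.960² × 0.2500 / 0.034² = 3.8416 × 0.2500 / 0.001156 ≈ 830.80.
Rounding up gives n = 831.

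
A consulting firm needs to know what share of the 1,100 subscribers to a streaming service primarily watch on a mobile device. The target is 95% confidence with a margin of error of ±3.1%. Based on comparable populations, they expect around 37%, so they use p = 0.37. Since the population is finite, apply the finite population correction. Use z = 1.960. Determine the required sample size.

505

Unadjusted: n₀ = 1.960² × 0.37 × 0.63 / 0.031² ≈ 931.82, so n₀ = 932.
Finite population correction with N = 1,100: n = n₀ / (1 + (n₀−1)/N) = 932 / (1 + 931/1100) = 932 / 1.8464 ≈ 504.78.
Rounding up, n = 505.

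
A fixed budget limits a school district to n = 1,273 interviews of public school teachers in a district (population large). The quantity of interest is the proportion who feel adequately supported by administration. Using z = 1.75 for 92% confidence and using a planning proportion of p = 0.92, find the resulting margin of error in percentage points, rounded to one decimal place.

1.3

SE(p̂) = √[p(1−p)/n] = √[0.0736/1273] = 0.00760.
E = z × SE = 1.75 × 0.00760 = 0.01331, or 1.3 percentage points.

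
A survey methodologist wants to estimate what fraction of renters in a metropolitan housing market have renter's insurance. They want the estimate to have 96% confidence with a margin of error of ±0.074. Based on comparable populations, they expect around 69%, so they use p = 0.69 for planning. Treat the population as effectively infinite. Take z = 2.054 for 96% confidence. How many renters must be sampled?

165

With p = 0.69, p(1−p) = 0.2139.
n = z²·p(1−p)/E² = 2.054² × 0.2139 / 0.074² = 4.2189 × 0.2139 / 0.005476 ≈ 164.80.
Rounding up gives n = 165.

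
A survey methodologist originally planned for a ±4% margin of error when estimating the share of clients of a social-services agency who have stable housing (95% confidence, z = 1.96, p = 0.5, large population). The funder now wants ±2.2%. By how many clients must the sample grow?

At ±4%: n = 1.96² × 0.2500 / 0.040² ≈ 600.25 → 601.
At ±2.2%: n = 1.96² × 0.2500 / 0.022² ≈ 1984.30 → 1985.
Additional respondents: 1985 − 601 = 1384.

1384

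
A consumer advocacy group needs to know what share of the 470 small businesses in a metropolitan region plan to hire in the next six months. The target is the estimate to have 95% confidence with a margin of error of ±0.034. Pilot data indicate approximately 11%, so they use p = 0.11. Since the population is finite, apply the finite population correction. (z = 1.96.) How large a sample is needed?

193

Unadjusted: n₀ = 1.96² × 0.11 × 0.89 / 0.034² ≈ 325.34, so n₀ = 326.
Finite population correction with N = 470: n = n₀ / (1 + (n₀−1)/N) = 326 / (1 + 325/470) = 326 / 1.6915 ≈ 192.73.
Rounding up, n = 193.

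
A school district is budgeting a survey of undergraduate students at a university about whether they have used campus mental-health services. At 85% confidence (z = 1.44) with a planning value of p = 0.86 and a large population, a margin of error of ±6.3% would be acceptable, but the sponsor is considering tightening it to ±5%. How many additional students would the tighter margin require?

At ±6.3%: n = 1.44² × 0.1204 / 0.063² ≈ 62.90 → 63.
At ±5%: n = 1.44² × 0.1204 / 0.050² ≈ 99.86 → 100.
Additional respondents: 100 − 63 = 37.

37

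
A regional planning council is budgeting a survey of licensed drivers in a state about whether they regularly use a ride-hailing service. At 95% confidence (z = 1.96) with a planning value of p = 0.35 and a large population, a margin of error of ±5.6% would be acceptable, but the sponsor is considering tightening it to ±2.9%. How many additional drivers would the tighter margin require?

761

At ±5.6%: n = 1.96² × 0.2275 / 0.056² ≈ 278.69 → 279.
At ±2.9%: n = 1.96² × 0.2275 / 0.029² ≈ 1039.20 → 1040.
Additional respondents: 1040 − 279 = 761.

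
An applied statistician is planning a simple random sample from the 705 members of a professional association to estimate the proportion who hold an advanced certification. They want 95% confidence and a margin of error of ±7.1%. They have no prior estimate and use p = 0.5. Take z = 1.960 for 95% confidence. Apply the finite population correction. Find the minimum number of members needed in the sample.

151

Unadjusted: n₀ = 1.960² × 0.50 × 0.50 / 0.071² ≈ 190.52, so n₀ = 191.
Finite population correction with N = 705: n = n₀ / (1 + (n₀−1)/N) = 191 / (1 + 190/705) = 191 / 1.2695 ≈ 150.45.
Rounding up, n = 151.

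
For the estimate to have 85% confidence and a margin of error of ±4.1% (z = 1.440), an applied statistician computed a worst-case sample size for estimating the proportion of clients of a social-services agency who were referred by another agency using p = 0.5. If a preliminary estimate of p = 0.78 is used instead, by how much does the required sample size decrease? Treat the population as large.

97

Conservative (p = 0.5): n = 1.440² × 0.25 / 0.041² ≈ 308.39 → 309.
Using p = 0.78: p(1−p) = 0.1716, so n = 1.440² × 0.1716 / 0.041² ≈ 211.68 → 212.
Reduction: 309 − 212 = 97.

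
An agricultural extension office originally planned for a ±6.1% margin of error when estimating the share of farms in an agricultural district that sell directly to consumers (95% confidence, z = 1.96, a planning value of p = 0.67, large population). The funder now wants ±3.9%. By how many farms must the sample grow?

330

At ±6.1%: n = 1.96² × 0.2211 / 0.061² ≈ 228.27 → 229.
At ±3.9%: n = 1.96² × 0.2211 / 0.039² ≈ 558.43 → 559.
Additional respondents: 559 − 229 = 330.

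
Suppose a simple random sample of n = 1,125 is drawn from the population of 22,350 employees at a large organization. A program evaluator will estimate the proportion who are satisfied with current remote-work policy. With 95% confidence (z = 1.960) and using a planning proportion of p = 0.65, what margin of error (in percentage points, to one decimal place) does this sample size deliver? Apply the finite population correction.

Finite-population factor: (N−n)/(N−1) = (22350−1125)/(22350−1) = 0.9497.
SE(p̂) = √[p(1−p)/n · (N−n)/(N−1)] = √[0.2275/1125 × 0.9497] = 0.01386.
E = z × SE = 1.960 × 0.01386 = 0.02716 ≈ 2.7 percentage points.

2.7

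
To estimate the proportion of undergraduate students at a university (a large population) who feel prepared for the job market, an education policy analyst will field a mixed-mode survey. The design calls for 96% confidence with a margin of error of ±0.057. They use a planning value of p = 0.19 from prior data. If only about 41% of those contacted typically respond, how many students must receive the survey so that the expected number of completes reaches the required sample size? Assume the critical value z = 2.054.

488

Completed interviews needed: n₀ = 2.054² × 0.1539 / 0.057² ≈ 199.84 → 200.
At a 41% response rate, contacts needed = 200 / 0.41 ≈ 487.80 → 488.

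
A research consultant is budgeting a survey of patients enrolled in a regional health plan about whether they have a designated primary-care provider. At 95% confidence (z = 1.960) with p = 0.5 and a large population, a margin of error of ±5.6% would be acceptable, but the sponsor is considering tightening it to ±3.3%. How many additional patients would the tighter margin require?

At ±5.6%: n = 1.960² × 0.2500 / 0.056² ≈ 306.25 → 307.
At ±3.3%: n = 1.960² × 0.2500 / 0.033² ≈ 881.91 → 882.
Additional respondents: 882 − 307 = 575.

575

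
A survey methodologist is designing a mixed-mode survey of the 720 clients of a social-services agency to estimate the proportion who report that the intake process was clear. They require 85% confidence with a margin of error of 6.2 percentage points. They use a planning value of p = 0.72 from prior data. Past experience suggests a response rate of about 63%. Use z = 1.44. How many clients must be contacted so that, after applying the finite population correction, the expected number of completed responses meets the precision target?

151

Completed interviews needed (unadjusted): n₀ = 1.44² × 0.2016 / 0.062² ≈ 108.75 → 109.
FPC for N = 720: n = 109 / (1 + 108/720) = 109 / 1.1500 ≈ 94.78 → 95.
At a 63% response rate, contacts needed = 95 / 0.63 ≈ 150.79 → 151.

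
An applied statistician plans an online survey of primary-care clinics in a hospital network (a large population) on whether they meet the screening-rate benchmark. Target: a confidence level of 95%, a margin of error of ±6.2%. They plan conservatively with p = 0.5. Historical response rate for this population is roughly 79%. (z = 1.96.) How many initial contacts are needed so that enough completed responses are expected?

Completed interviews needed: n₀ = 1.96² × 0.2500 / 0.062² ≈ 249.84 → 250.
At a 79% response rate, contacts needed = 250 / 0.79 ≈ 316.46 → 317.

317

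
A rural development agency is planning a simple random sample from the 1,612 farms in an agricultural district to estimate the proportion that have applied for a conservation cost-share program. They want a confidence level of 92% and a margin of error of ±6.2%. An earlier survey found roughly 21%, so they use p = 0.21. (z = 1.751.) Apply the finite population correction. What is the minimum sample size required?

Unadjusted: n₀ = 1.751² × 0.21 × 0.79 / 0.062² ≈ 132.32, so n₀ = 133.
Finite population correction with N = 1,612: n = n₀ / (1 + (n₀−1)/N) = 133 / (1 + 132/1612) = 133 / 1.0819 ≈ 122.93.
Rounding up, n = 123.

123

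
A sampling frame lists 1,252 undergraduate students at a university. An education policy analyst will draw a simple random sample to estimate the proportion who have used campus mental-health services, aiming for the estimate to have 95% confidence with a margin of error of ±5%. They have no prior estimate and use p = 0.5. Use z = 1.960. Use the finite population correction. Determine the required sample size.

295

Unadjusted: n₀ = 1.960² × 0.50 × 0.50 / 0.050² ≈ 384.16, so n₀ = 385.
Finite population correction with N = 1,252: n = n₀ / (1 + (n₀−1)/N) = 385 / (1 + 384/1252) = 385 / 1.3067 ≈ 294.63.
Rounding up, n = 295.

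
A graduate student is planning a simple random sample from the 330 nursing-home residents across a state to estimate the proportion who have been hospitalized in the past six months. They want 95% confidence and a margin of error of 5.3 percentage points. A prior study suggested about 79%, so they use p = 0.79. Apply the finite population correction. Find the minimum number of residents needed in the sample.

For 95% confidence, z = 1.960.
Unadjusted: n₀ = 1.960² × 0.79 × 0.21 / 0.053² ≈ 226.89, so n₀ = 227.
Finite population correction with N = 330: n = n₀ / (1 + (n₀−1)/N) = 227 / (1 + 226/330) = 227 / 1.6848 ≈ 134.73.
Rounding up, n = 135.

135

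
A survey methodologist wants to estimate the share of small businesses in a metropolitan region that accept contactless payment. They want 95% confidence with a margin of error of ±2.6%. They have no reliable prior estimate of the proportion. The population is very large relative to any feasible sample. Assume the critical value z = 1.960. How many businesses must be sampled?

With no prior estimate, use p = 0.5, giving p(1−p) = 0.25.
n = z²·p(1−p)/E² = 1.960² × 0.2500 / 0.026² = 3.8416 × 0.2500 / 0.000676 ≈ 1420.71.
Rounding up gives n = 1421.

1421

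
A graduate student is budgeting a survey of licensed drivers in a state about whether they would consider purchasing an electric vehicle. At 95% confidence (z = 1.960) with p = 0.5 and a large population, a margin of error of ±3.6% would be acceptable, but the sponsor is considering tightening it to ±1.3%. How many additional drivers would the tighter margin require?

At ±3.6%: n = 1.960² × 0.2500 / 0.036² ≈ 741.05 → 742.
At ±1.3%: n = 1.960² × 0.2500 / 0.013² ≈ 5682.84 → 5683.
Additional respondents: 5683 − 742 = 4941.

4941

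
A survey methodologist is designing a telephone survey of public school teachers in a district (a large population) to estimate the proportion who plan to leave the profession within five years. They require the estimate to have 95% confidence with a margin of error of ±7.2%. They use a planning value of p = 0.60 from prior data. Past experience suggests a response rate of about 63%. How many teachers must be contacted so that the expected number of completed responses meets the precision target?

For 95% confidence, z = 1.960.
Completed interviews needed: n₀ = 1.960² × 0.2400 / 0.072² ≈ 177.85 → 178.
At a 63% response rate, contacts needed = 178 / 0.63 ≈ 282.54 → 283.

283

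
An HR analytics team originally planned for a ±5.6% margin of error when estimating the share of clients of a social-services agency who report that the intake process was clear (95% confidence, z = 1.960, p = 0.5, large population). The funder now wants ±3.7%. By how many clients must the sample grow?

395

At ±5.6%: n = 1.960² × 0.2500 / 0.056² ≈ 306.25 → 307.
At ±3.7%: n = 1.960² × 0.2500 / 0.037² ≈ 701.53 → 702.
Additional respondents: 702 − 307 = 395.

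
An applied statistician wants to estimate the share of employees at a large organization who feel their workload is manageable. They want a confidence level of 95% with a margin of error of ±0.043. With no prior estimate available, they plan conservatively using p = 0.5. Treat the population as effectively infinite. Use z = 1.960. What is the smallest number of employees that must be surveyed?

520

With p = 0.5, p(1−p) = 0.25.
n = z²·p(1−p)/E² = 1.960² × 0.2500 / 0.043² = 3.8416 × 0.2500 / 0.001849 ≈ 519.42.
Rounding up gives n = 520.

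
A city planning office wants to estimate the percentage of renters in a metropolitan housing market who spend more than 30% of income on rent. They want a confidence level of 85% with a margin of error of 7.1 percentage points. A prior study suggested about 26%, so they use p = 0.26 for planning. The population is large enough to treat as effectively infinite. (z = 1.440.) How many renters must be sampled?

With p = 0.26, p(1−p) = 0.1924.
n = z²·p(1−p)/E² = 1.440² × 0.1924 / 0.071² = 2.0736 × 0.1924 / 0.005041 ≈ 79.14.
Rounding up gives n = 80.

80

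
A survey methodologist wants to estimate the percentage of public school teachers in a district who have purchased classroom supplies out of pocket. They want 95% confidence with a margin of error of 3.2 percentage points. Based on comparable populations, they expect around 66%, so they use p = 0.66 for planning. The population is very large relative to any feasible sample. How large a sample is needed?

For 95% confidence, z = 1.96.
With p = 0.66, p(1−p) = 0.2244.
n = z²·p(1−p)/E² = 1.96² × 0.2244 / 0.032² = 3.8416 × 0.2244 / 0.001024 ≈ 841.85.
Rounding up gives n = 842.

842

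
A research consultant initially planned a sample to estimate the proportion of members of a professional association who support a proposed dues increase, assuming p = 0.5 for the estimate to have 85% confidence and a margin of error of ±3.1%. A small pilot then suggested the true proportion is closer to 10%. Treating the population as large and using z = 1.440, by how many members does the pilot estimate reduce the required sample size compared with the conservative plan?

345

Conservative (p = 0.5): n = 1.440² × 0.25 / 0.031² ≈ 539.44 → 540.
Using p = 0.10: p(1−p) = 0.0900, so n = 1.440² × 0.0900 / 0.031² ≈ 194.20 → 195.
Reduction: 540 − 195 = 345.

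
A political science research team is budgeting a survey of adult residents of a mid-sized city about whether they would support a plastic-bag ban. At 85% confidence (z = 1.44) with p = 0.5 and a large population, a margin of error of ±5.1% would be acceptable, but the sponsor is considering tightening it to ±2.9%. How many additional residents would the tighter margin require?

417

At ±5.1%: n = 1.44² × 0.2500 / 0.051² ≈ 199.31 → 200.
At ±2.9%: n = 1.44² × 0.2500 / 0.029² ≈ 616.41 → 617.
Additional respondents: 617 − 200 = 417.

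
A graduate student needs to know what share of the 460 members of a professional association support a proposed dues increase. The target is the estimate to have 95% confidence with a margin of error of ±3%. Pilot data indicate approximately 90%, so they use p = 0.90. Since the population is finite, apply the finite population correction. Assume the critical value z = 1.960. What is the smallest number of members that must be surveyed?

210

Unadjusted: n₀ = 1.960² × 0.90 × 0.10 / 0.030² ≈ 384.16, so n₀ = 385.
Finite population correction with N = 460: n = n₀ / (1 + (n₀−1)/N) = 385 / (1 + 384/460) = 385 / 1.8348 ≈ 209.83.
Rounding up, n = 210.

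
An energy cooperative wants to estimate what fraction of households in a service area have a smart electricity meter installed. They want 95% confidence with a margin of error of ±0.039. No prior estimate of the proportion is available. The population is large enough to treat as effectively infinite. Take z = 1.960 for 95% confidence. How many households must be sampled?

632

With no prior estimate, use p = 0.5, giving p(1−p) = 0.25.
n = z²·p(1−p)/E² = 1.960² × 0.2500 / 0.039² = 3.8416 × 0.2500 / 0.001521 ≈ 631.43.
Rounding up gives n = 632.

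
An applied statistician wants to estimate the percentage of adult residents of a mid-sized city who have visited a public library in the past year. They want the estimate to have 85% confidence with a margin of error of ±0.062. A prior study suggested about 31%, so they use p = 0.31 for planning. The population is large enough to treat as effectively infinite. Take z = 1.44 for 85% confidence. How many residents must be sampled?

With p = 0.31, p(1−p) = 0.2139.
n = z²·p(1−p)/E² = 1.44² × 0.2139 / 0.062² = 2.0736 × 0.2139 / 0.003844 ≈ 115.39.
Rounding up gives n = 116.

116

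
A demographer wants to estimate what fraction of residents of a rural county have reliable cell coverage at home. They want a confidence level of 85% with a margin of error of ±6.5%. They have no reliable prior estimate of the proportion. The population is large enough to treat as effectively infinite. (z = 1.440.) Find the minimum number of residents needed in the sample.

With no prior estimate, use p = 0.5, giving p(1−p) = 0.25.
n = z²·p(1−p)/E² = 1.440² × 0.2500 / 0.065² = 2.0736 × 0.2500 / 0.004225 ≈ 122.70.
Rounding up gives n = 123.

123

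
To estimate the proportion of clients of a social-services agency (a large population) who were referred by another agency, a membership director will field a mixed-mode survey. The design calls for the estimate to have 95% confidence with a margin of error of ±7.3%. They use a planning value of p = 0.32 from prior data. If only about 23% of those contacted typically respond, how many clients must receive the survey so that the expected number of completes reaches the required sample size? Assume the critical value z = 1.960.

683

Completed interviews needed: n₀ = 1.960² × 0.2176 / 0.073² ≈ 156.86 → 157.
At a 23% response rate, contacts needed = 157 / 0.23 ≈ 682.61 → 683.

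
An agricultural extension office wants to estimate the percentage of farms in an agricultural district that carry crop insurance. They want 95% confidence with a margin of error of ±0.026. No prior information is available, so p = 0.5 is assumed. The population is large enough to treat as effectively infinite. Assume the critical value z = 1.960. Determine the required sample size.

1421

With p = 0.5, p(1−p) = 0.25.
n = z²·p(1−p)/E² = 1.960² × 0.2500 / 0.026² = 3.8416 × 0.2500 / 0.000676 ≈ 1420.71.
Rounding up gives n = 1421.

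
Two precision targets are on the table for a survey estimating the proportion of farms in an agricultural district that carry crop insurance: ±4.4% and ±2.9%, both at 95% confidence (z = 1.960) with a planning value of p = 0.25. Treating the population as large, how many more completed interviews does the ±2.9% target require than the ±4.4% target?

At ±4.4%: n = 1.960² × 0.1875 / 0.044² ≈ 372.06 → 373.
At ±2.9%: n = 1.960² × 0.1875 / 0.029² ≈ 856.48 → 857.
Additional respondents: 857 − 373 = 484.

484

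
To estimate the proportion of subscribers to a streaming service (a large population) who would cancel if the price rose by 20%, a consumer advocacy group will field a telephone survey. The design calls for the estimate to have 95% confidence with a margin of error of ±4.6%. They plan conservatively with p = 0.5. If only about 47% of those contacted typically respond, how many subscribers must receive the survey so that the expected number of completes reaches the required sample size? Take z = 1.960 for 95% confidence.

Completed interviews needed: n₀ = 1.960² × 0.2500 / 0.046² ≈ 453.88 → 454.
At a 47% response rate, contacts needed = 454 / 0.47 ≈ 965.96 → 966.

966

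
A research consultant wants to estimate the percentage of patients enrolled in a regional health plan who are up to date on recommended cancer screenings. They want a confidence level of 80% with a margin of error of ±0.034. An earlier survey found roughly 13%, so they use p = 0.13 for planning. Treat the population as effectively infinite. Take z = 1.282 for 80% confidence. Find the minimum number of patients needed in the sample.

161

With p = 0.13, p(1−p) = 0.1131.
n = z²·p(1−p)/E² = 1.282² × 0.1131 / 0.034² = 1.6435 × 0.1131 / 0.001156 ≈ 160.80.
Rounding up gives n = 161.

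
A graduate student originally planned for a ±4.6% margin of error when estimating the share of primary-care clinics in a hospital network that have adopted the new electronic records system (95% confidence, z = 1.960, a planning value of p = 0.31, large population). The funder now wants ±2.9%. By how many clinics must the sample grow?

589

At ±4.6%: n = 1.960² × 0.2139 / 0.046² ≈ 388.34 → 389.
At ±2.9%: n = 1.960² × 0.2139 / 0.029² ≈ 977.07 → 978.
Additional respondents: 978 − 389 = 589.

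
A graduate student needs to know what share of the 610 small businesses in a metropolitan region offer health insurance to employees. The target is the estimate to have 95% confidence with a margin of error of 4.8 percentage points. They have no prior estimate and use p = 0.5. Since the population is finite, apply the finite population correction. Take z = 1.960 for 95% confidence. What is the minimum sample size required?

Unadjusted: n₀ = 1.960² × 0.50 × 0.50 / 0.048² ≈ 416.84, so n₀ = 417.
Finite population correction with N = 610: n = n₀ / (1 + (n₀−1)/N) = 417 / (1 + 416/610) = 417 / 1.6820 ≈ 247.92.
Rounding up, n = 248.

248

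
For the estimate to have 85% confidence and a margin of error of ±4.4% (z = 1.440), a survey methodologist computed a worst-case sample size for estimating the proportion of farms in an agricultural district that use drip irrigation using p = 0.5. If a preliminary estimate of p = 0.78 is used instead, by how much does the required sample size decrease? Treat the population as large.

84

Conservative (p = 0.5): n = 1.440² × 0.25 / 0.044² ≈ 267.77 → 268.
Using p = 0.78: p(1−p) = 0.1716, so n = 1.440² × 0.1716 / 0.044² ≈ 183.80 → 184.
Reduction: 268 − 184 = 84.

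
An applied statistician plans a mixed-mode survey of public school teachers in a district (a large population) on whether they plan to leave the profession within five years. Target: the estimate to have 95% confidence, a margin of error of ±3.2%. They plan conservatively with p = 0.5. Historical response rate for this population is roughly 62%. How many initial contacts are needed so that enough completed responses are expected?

For 95% confidence, z = 1.960.
Completed interviews needed: n₀ = 1.960² × 0.2500 / 0.032² ≈ 937.89 → 938.
At a 62% response rate, contacts needed = 938 / 0.62 ≈ 1512.90 → 1513.

1513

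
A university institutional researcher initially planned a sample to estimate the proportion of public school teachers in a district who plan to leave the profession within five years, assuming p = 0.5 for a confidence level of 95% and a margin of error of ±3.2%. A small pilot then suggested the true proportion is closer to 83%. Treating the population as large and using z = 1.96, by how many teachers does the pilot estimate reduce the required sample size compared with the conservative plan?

408

Conservative (p = 0.5): n = 1.96² × 0.25 / 0.032² ≈ 937.89 → 938.
Using p = 0.83: p(1−p) = 0.1411, so n = 1.96² × 0.1411 / 0.032² ≈ 529.35 → 530.
Reduction: 938 − 530 = 408.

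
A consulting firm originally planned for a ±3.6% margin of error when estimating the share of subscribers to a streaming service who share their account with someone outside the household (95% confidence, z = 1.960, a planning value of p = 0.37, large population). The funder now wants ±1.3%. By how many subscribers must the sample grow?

At ±3.6%: n = 1.960² × 0.2331 / 0.036² ≈ 690.95 → 691.
At ±1.3%: n = 1.960² × 0.2331 / 0.013² ≈ 5298.68 → 5299.
Additional respondents: 5299 − 691 = 4608.

4608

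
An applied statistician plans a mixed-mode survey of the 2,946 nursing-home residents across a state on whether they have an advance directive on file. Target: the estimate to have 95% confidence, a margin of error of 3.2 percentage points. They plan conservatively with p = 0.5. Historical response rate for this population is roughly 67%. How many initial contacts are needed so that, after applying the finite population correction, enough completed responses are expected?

1063

For 95% confidence, z = 1.960.
Completed interviews needed (unadjusted): n₀ = 1.960² × 0.2500 / 0.032² ≈ 937.89 → 938.
FPC for N = 2,946: n = 938 / (1 + 937/2946) = 938 / 1.3181 ≈ 711.65 → 712.
At a 67% response rate, contacts needed = 712 / 0.67 ≈ 1062.69 → 1063.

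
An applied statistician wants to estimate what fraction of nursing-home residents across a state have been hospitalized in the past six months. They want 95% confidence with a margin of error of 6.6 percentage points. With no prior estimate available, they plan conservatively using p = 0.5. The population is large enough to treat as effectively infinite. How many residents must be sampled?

For 95% confidence, z = 1.960.
With p = 0.5, p(1−p) = 0.25.
n = z²·p(1−p)/E² = 1.960² × 0.2500 / 0.066² = 3.8416 × 0.2500 / 0.004356 ≈ 220.48.
Rounding up gives n = 221.

221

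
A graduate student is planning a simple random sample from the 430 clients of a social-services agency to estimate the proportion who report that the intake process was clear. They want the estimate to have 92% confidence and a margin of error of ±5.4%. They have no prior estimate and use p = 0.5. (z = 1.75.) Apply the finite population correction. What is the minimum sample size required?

164

Unadjusted: n₀ = 1.75² × 0.50 × 0.50 / 0.054² ≈ 262.56, so n₀ = 263.
Finite population correction with N = 430: n = n₀ / (1 + (n₀−1)/N) = 263 / (1 + 262/430) = 263 / 1.6093 ≈ 163.42.
Rounding up, n = 164.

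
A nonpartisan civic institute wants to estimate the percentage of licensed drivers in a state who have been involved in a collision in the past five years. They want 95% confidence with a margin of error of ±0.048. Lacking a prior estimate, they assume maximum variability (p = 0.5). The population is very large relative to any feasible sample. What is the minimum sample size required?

For 95% confidence, z = 1.960.
With p = 0.5, p(1−p) = 0.25.
n = z²·p(1−p)/E² = 1.960² × 0.2500 / 0.048² = 3.8416 × 0.2500 / 0.002304 ≈ 416.84.
Rounding up gives n = 417.

417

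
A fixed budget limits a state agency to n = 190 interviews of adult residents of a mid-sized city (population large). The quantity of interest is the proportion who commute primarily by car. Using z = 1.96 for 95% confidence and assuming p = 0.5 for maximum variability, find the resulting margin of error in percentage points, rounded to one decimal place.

7.1

SE(p̂) = √[p(1−p)/n] = √[0.2500/190] = 0.03627.
E = z × SE = 1.96 × 0.03627 = 0.07110, or 7.1 percentage points.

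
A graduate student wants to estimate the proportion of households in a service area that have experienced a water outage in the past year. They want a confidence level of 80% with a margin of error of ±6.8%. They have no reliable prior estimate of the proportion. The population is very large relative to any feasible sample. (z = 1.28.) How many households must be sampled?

89

With no prior estimate, use p = 0.5, giving p(1−p) = 0.25.
n = z²·p(1−p)/E² = 1.28² × 0.2500 / 0.068² = 1.6384 × 0.2500 / 0.004624 ≈ 88.58.
Rounding up gives n = 89.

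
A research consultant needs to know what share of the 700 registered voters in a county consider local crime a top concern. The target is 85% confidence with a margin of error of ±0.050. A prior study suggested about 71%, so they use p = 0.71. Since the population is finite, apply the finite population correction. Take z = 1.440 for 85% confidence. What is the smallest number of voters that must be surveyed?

138

Unadjusted: n₀ = 1.440² × 0.71 × 0.29 / 0.050² ≈ 170.78, so n₀ = 171.
Finite population correction with N = 700: n = n₀ / (1 + (n₀−1)/N) = 171 / (1 + 170/700) = 171 / 1.2429 ≈ 137.59.
Rounding up, n = 138.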